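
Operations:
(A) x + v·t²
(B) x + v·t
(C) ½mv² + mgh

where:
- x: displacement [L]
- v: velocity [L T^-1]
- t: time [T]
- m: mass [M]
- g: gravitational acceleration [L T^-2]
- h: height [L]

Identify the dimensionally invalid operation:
(A) x + v·t²

(A) x + v·t²: x [L] and v·t² [L T] — different dimensions cannot be added/subtracted ✗
(B) x + v·t: x [L] and v·t [L] — same dimensions ✓
(C) ½mv² + mgh: ½mv² [L^2 M T^-2] and mgh [L^2 M T^-2] — same dimensions ✓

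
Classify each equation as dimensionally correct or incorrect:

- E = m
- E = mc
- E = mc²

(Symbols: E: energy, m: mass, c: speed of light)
Dimensionally correct: E = mc²
Dimensionally incorrect: E = m, E = mc
Ordered (correct first, then incorrect): E = mc², E = m, E = mc

- E = m: LHS [L^2 M T^-2], RHS [M] → incorrect ✗
- E = mc: LHS [L^2 M T^-2], RHS [L M T^-1] → incorrect ✗
- E = mc²: LHS [L^2 M T^-2], RHS [L^2 M T^-2] → correct ✓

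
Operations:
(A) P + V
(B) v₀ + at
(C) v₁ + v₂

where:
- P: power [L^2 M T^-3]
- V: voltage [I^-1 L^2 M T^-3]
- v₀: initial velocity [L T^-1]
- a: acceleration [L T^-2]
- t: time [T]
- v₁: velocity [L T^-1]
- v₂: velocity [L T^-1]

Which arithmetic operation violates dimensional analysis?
(A) P + V

(A) P + V: P [L^2 M T^-3] and V [I^-1 L^2 M T^-3] — different dimensions cannot be added/subtracted ✗
(B) v₀ + at: v₀ [L T^-1] and at [L T^-1] — same dimensions ✓
(C) v₁ + v₂: v₁ [L T^-1] and v₂ [L T^-1] — same dimensions ✓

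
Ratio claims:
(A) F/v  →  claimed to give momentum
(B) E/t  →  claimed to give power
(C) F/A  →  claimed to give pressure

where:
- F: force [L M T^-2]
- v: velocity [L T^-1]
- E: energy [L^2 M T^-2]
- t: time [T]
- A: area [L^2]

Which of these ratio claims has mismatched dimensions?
(A) F/v does not give momentum

(A) F/v: [M T^-1] ≠ momentum [L M T^-1] ✗
(B) E/t: [L^2 M T^-3] = power [L^2 M T^-3] ✓
(C) F/A: [L^-1 M T^-2] = pressure [L^-1 M T^-2] ✓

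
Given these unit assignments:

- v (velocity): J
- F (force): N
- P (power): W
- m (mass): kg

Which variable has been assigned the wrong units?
v

The variable v (velocity) should have units m/s, not J.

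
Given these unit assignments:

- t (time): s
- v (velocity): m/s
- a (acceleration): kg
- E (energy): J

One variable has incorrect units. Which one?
a

The variable a (acceleration) should have units m/s², not kg.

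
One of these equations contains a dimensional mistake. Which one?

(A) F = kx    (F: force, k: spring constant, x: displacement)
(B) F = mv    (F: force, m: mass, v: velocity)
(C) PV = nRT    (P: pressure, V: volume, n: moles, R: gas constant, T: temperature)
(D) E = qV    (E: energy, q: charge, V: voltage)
(B) F = mv

The equation (B) F = mv is dimensionally incorrect.

LHS (F): [L M T^-2]
RHS (mv): [L M T^-1] ✗

The dimensions do not match. The other three equations balance.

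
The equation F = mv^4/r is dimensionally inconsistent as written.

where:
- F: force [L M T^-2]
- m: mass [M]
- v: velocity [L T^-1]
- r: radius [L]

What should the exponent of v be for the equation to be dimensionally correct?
The exponent of v should be 2: F = mv^2/r

The LHS F has dimensions [L M T^-2]; v has dimensions [L T^-1].
As written, the RHS mv^4/r (exponent 4 on v) has dimensions [L^3 M T^-4], which does not match.
With exponent 2, the RHS mv^2/r has dimensions [L M T^-2], matching the LHS.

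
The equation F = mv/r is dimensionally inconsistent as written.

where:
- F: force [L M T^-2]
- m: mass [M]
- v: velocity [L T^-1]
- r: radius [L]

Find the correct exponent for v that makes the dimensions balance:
The exponent of v should be 2: F = mv^2/r

The LHS F has dimensions [L M T^-2]; v has dimensions [L T^-1].
As written, the RHS mv/r (exponent 1 on v) has dimensions [M T^-1], which does not match.
With exponent 2, the RHS mv^2/r has dimensions [L M T^-2], matching the LHS.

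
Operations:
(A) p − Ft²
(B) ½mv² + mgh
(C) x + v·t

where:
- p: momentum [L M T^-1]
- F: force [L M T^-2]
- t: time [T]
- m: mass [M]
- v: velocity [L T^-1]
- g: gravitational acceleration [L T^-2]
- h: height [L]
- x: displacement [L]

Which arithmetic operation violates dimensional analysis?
(A) p − Ft²

(A) p − Ft²: p [L M T^-1] and Ft² [L M] — different dimensions cannot be added/subtracted ✗
(B) ½mv² + mgh: ½mv² [L^2 M T^-2] and mgh [L^2 M T^-2] — same dimensions ✓
(C) x + v·t: x [L] and v·t [L] — same dimensions ✓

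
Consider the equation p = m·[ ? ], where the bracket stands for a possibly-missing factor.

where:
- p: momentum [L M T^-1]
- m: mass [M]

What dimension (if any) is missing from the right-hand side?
[L T^-1] — velocity (e.g. v)

p has dimensions [L M T^-1]; m has dimensions [M].
The bracketed factor must supply [L M T^-1] / [M] = [L T^-1].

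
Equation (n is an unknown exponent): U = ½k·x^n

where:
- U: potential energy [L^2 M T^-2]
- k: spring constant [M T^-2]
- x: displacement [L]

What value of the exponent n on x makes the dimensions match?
n = 2

U has dimensions [L^2 M T^-2]; x has dimensions [L].
The rest of the RHS has dimensions [M T^-2], so x^n must supply [L^2].
With n = 2: ½k·x^2 has dimensions [L^2 M T^-2], matching the LHS ✓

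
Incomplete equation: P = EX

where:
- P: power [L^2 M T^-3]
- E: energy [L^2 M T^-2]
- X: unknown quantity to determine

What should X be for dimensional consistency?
X = f (inverse time / frequency (1/t)), dimensions [T^-1]

P has dimensions [L^2 M T^-3]; the rest of the RHS (E) has dimensions [L^2 M T^-2].
So X must have dimensions [T^-1] — X = f (inverse time / frequency (1/t)).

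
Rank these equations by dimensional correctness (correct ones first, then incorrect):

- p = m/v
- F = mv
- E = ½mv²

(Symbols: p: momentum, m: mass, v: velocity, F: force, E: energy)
Dimensionally correct: E = ½mv²
Dimensionally incorrect: p = m/v, F = mv
Ordered (correct first, then incorrect): E = ½mv², p = m/v, F = mv

- p = m/v: LHS [L M T^-1], RHS [L^-1 M T] → incorrect ✗
- F = mv: LHS [L M T^-2], RHS [L M T^-1] → incorrect ✗
- E = ½mv²: LHS [L^2 M T^-2], RHS [L^2 M T^-2] → correct ✓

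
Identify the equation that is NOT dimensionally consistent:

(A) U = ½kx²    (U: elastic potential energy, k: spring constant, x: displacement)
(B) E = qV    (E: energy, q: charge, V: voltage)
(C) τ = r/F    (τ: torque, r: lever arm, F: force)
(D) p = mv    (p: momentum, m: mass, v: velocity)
(C) τ = r/F

The equation (C) τ = r/F is dimensionally incorrect.

LHS (τ): [L^2 M T^-2]
RHS (r/F): [M^-1 T^2] ✗

The dimensions do not match. The other three equations balance.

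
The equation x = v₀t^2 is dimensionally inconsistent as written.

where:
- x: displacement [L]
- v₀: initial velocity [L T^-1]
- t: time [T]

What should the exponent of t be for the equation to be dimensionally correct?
The exponent of t should be 1: x = v₀t

The LHS x has dimensions [L]; t has dimensions [T].
As written, the RHS v₀t^2 (exponent 2 on t) has dimensions [L T], which does not match.
With exponent 1, the RHS v₀t has dimensions [L], matching the LHS.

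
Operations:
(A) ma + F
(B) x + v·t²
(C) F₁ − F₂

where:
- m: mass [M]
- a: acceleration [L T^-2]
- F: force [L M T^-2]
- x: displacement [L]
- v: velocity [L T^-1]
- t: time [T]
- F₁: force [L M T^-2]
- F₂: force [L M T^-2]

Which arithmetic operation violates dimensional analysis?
(B) x + v·t²

(A) ma + F: ma [L M T^-2] and F [L M T^-2] — same dimensions ✓
(B) x + v·t²: x [L] and v·t² [L T] — different dimensions cannot be added/subtracted ✗
(C) F₁ − F₂: F₁ [L M T^-2] and F₂ [L M T^-2] — same dimensions ✓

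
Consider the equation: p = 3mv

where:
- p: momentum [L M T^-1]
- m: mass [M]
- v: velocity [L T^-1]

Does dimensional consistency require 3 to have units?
No

p has dimensions [L M T^-1] and mv already has dimensions [L M T^-1], so the equation balances without 3 contributing any dimensions. 3 is a pure (dimensionless) number; changing or removing it would not affect dimensional consistency.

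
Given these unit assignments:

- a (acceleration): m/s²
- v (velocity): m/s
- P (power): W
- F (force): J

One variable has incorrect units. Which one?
F

The variable F (force) should have units N, not J.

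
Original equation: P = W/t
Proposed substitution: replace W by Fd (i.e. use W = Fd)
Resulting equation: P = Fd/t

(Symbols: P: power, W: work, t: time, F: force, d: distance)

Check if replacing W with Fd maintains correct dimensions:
Yes

[W] = [L^2 M T^-2] and [Fd] = [L^2 M T^-2]. These match, so the substitution replaces a quantity by one of the same dimensions and the result P = Fd/t has LHS [L^2 M T^-3] vs RHS [L^2 M T^-3] — still consistent.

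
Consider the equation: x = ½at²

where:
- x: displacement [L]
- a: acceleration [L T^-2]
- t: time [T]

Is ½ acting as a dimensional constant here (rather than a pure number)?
No

x has dimensions [L] and at² already has dimensions [L], so the equation balances without ½ contributing any dimensions. ½ is a pure (dimensionless) number; changing or removing it would not affect dimensional consistency.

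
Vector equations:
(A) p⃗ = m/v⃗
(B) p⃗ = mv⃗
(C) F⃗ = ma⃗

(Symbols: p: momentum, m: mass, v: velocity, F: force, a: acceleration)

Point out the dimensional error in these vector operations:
(A) p⃗ = m/v⃗

(A) p⃗ = m/v⃗: LHS [L M T^-1], RHS [L^-1 M T] ✗ — momentum is mass times velocity; should be mv⃗ (and division by a vector is undefined)
(B) p⃗ = mv⃗: LHS [L M T^-1], RHS [L M T^-1] ✓ — mass (scalar) times velocity (vector)
(C) F⃗ = ma⃗: LHS [L M T^-2], RHS [L M T^-2] ✓ — Force and acceleration are vectors, mass is a scalar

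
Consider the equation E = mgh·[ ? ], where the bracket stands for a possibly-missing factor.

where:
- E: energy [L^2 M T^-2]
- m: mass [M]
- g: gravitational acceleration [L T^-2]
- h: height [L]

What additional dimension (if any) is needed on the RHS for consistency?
Nothing is missing — the bracketed factor must be dimensionless.

E has dimensions [L^2 M T^-2] and mgh already has dimensions [L^2 M T^-2], so E = mgh is dimensionally complete.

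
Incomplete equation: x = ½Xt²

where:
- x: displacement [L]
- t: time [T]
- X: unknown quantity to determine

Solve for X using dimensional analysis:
X = a (acceleration), dimensions [L T^-2]

x has dimensions [L]; the rest of the RHS (½ t²) has dimensions [T^2].
So X must have dimensions [L T^-2] — X = a (acceleration).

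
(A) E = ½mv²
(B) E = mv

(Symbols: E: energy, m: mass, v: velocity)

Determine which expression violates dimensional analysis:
(B)

(A) E = ½mv²: LHS [L^2 M T^-2], RHS [L^2 M T^-2] ✓
(B) E = mv: LHS [L^2 M T^-2], RHS [L M T^-1] ✗

Expression (B) E = mv is dimensionally incorrect.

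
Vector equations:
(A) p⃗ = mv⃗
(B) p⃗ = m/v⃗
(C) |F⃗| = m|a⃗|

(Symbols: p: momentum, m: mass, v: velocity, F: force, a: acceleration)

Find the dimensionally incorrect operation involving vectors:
(B) p⃗ = m/v⃗

(A) p⃗ = mv⃗: LHS [L M T^-1], RHS [L M T^-1] ✓ — mass (scalar) times velocity (vector)
(B) p⃗ = m/v⃗: LHS [L M T^-1], RHS [L^-1 M T] ✗ — momentum is mass times velocity; should be mv⃗ (and division by a vector is undefined)
(C) |F⃗| = m|a⃗|: LHS [L M T^-2], RHS [L M T^-2] ✓ — magnitudes of vectors are scalars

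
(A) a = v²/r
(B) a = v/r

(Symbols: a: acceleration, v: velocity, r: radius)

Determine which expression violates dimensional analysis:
(B)

(A) a = v²/r: LHS [L T^-2], RHS [L T^-2] ✓
(B) a = v/r: LHS [L T^-2], RHS [T^-1] ✗

Expression (B) a = v/r is dimensionally incorrect.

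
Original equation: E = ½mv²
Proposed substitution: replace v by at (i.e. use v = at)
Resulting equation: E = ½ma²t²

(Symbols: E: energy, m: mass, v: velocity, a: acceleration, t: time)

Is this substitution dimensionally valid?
Yes

[v] = [L T^-1] and [at] = [L T^-1]. These match, so the substitution replaces a quantity by one of the same dimensions and the result E = ½ma²t² has LHS [L^2 M T^-2] vs RHS [L^2 M T^-2] — still consistent.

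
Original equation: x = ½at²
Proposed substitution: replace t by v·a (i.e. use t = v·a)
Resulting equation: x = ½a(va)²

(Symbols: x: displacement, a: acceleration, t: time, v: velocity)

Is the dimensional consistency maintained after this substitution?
No

[t] = [T] and [v·a] = [L^2 T^-3]. These differ, so the substitution replaces a quantity by one of different dimensions and the result x = ½a(va)² has LHS [L] vs RHS [L^5 T^-8] — inconsistent.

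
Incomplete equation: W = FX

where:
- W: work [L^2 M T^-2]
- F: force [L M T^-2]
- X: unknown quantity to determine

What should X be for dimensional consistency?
X = d (distance), dimensions [L]

W has dimensions [L^2 M T^-2]; the rest of the RHS (F) has dimensions [L M T^-2].
So X must have dimensions [L] — X = d (distance).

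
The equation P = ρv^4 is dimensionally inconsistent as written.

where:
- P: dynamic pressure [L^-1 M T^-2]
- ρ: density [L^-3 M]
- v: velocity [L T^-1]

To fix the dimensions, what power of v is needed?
The exponent of v should be 2: P = ρv^2

The LHS P has dimensions [L^-1 M T^-2]; v has dimensions [L T^-1].
As written, the RHS ρv^4 (exponent 4 on v) has dimensions [L M T^-4], which does not match.
With exponent 2, the RHS ρv^2 has dimensions [L^-1 M T^-2], matching the LHS.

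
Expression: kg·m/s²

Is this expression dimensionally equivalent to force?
Yes

The expression kg·m/s² has dimensions [L M T^-2], which is exactly force [L M T^-2].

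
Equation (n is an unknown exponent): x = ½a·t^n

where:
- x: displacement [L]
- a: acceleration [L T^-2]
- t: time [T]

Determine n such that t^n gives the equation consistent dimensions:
n = 2

x has dimensions [L]; t has dimensions [T].
The rest of the RHS has dimensions [L T^-2], so t^n must supply [T^2].
With n = 2: ½a·t^2 has dimensions [L], matching the LHS ✓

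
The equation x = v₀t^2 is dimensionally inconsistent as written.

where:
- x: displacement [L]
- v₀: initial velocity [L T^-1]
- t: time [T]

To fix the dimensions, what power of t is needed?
The exponent of t should be 1: x = v₀t

The LHS x has dimensions [L]; t has dimensions [T].
As written, the RHS v₀t^2 (exponent 2 on t) has dimensions [L T], which does not match.
With exponent 1, the RHS v₀t has dimensions [L], matching the LHS.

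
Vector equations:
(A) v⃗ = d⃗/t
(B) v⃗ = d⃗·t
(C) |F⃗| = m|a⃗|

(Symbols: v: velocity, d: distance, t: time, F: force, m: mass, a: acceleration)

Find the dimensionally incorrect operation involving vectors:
(B) v⃗ = d⃗·t

(A) v⃗ = d⃗/t: LHS [L T^-1], RHS [L T^-1] ✓ — displacement (vector) divided by time (scalar)
(B) v⃗ = d⃗·t: LHS [L T^-1], RHS [L T] ✗ — velocity is displacement per time; should be d⃗/t
(C) |F⃗| = m|a⃗|: LHS [L M T^-2], RHS [L M T^-2] ✓ — magnitudes of vectors are scalars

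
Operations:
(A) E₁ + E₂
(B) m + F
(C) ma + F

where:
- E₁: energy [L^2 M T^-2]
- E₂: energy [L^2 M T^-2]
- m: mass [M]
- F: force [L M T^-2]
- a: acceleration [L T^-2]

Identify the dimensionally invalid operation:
(B) m + F

(A) E₁ + E₂: E₁ [L^2 M T^-2] and E₂ [L^2 M T^-2] — same dimensions ✓
(B) m + F: m [M] and F [L M T^-2] — different dimensions cannot be added/subtracted ✗
(C) ma + F: ma [L M T^-2] and F [L M T^-2] — same dimensions ✓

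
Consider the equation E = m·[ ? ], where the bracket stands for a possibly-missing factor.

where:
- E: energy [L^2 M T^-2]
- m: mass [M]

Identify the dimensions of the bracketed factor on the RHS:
[L^2 T^-2] — velocity squared (e.g. v²)

E has dimensions [L^2 M T^-2]; m has dimensions [M].
The bracketed factor must supply [L^2 M T^-2] / [M] = [L^2 T^-2].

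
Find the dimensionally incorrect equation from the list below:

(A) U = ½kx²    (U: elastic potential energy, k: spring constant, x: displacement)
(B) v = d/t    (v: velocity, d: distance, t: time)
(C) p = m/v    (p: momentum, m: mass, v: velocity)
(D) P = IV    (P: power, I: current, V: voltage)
(C) p = m/v

The equation (C) p = m/v is dimensionally incorrect.

LHS (p): [L M T^-1]
RHS (m/v): [L^-1 M T] ✗

The dimensions do not match. The other three equations balance.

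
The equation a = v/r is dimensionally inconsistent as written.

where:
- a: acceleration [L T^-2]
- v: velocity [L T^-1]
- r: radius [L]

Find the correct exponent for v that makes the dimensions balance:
The exponent of v should be 2: a = v^2/r

The LHS a has dimensions [L T^-2]; v has dimensions [L T^-1].
As written, the RHS v/r (exponent 1 on v) has dimensions [T^-1], which does not match.
With exponent 2, the RHS v^2/r has dimensions [L T^-2], matching the LHS.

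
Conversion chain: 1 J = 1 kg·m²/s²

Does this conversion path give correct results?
The chain is correct (no errors).

Correct: Joule is defined as kg·m²/s²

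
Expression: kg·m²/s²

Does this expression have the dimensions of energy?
Yes

The expression kg·m²/s² has dimensions [L^2 M T^-2], which is exactly energy [L^2 M T^-2].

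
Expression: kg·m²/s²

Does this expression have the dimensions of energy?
Yes

The expression kg·m²/s² has dimensions [L^2 M T^-2], which is exactly energy [L^2 M T^-2].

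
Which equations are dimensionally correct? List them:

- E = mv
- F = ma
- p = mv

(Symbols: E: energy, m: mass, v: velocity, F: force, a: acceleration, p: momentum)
Dimensionally correct: F = ma, p = mv
Dimensionally incorrect: E = mv
Ordered (correct first, then incorrect): F = ma, p = mv, E = mv

- E = mv: LHS [L^2 M T^-2], RHS [L M T^-1] → incorrect ✗
- F = ma: LHS [L M T^-2], RHS [L M T^-2] → correct ✓
- p = mv: LHS [L M T^-1], RHS [L M T^-1] → correct ✓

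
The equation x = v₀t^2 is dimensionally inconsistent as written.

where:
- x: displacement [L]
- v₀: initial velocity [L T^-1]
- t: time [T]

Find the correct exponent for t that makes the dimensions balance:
The exponent of t should be 1: x = v₀t

The LHS x has dimensions [L]; t has dimensions [T].
As written, the RHS v₀t^2 (exponent 2 on t) has dimensions [L T], which does not match.
With exponent 1, the RHS v₀t has dimensions [L], matching the LHS.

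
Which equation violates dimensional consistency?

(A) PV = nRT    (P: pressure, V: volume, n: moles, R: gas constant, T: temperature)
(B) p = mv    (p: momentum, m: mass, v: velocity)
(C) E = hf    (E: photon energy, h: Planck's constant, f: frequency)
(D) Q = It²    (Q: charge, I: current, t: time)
(D) Q = It²

The equation (D) Q = It² is dimensionally incorrect.

LHS (Q): [I T]
RHS (It²): [I T^2] ✗

The dimensions do not match. The other three equations balance.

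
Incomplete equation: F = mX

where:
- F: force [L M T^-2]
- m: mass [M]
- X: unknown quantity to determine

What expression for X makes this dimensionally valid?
X = a (acceleration), dimensions [L T^-2]

F has dimensions [L M T^-2]; the rest of the RHS (m) has dimensions [M].
So X must have dimensions [L T^-2] — X = a (acceleration).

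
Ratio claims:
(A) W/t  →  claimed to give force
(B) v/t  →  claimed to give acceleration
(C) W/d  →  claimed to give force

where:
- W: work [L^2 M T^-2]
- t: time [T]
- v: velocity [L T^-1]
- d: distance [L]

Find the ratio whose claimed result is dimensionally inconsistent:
(A) W/t does not give force

(A) W/t: [L^2 M T^-3] ≠ force [L M T^-2] ✗
(B) v/t: [L T^-2] = acceleration [L T^-2] ✓
(C) W/d: [L M T^-2] = force [L M T^-2] ✓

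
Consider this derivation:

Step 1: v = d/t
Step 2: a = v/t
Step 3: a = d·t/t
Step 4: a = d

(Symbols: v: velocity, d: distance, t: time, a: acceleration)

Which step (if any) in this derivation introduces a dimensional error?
Step 3

Step 1: v = d/t → LHS [L T^-1], RHS [L T^-1] ✓
Step 2: a = v/t → LHS [L T^-2], RHS [L T^-2] ✓
Step 3: a = d·t/t → LHS [L T^-2], RHS [L] ✗

The first dimensional inconsistency appears in step 3: a = d·t/t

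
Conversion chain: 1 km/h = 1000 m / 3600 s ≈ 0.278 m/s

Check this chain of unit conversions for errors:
The chain is correct (no errors).

Correct: 1 km = 1000 m, 1 h = 3600 s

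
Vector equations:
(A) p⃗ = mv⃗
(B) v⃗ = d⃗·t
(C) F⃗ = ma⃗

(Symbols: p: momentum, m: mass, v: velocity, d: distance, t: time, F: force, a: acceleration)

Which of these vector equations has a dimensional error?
(B) v⃗ = d⃗·t

(A) p⃗ = mv⃗: LHS [L M T^-1], RHS [L M T^-1] ✓ — mass (scalar) times velocity (vector)
(B) v⃗ = d⃗·t: LHS [L T^-1], RHS [L T] ✗ — velocity is displacement per time; should be d⃗/t
(C) F⃗ = ma⃗: LHS [L M T^-2], RHS [L M T^-2] ✓ — Force and acceleration are vectors, mass is a scalar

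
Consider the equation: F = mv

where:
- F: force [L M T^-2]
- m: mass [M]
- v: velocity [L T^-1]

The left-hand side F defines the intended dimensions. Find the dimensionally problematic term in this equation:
The right-hand side term mv

F has dimensions [L M T^-2], but mv has dimensions [L M T^-1], so the term mv is dimensionally wrong for F.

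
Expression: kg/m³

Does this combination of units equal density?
Yes

The expression kg/m³ has dimensions [L^-3 M], which is exactly density [L^-3 M].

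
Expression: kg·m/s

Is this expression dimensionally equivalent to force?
No

The expression kg·m/s has dimensions [L M T^-1], but force has dimensions [L M T^-2].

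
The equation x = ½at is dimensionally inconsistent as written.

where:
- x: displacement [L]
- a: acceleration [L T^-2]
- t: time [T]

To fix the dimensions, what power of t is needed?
The exponent of t should be 2: x = ½at^2

The LHS x has dimensions [L]; t has dimensions [T].
As written, the RHS ½at (exponent 1 on t) has dimensions [L T^-1], which does not match.
With exponent 2, the RHS ½at^2 has dimensions [L], matching the LHS.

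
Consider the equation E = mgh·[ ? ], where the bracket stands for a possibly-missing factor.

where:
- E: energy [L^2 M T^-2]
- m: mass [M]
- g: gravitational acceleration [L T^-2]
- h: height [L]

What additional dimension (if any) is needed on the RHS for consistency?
Nothing is missing — the bracketed factor must be dimensionless.

E has dimensions [L^2 M T^-2] and mgh already has dimensions [L^2 M T^-2], so E = mgh is dimensionally complete.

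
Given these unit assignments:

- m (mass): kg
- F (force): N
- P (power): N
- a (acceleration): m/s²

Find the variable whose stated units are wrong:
P

The variable P (power) should have units W, not N.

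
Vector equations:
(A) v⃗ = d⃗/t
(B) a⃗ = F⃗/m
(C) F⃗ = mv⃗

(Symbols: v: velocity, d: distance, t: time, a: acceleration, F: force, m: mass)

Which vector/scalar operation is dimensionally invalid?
(C) F⃗ = mv⃗

(A) v⃗ = d⃗/t: LHS [L T^-1], RHS [L T^-1] ✓ — displacement (vector) divided by time (scalar)
(B) a⃗ = F⃗/m: LHS [L T^-2], RHS [L T^-2] ✓ — force (vector) divided by mass (scalar)
(C) F⃗ = mv⃗: LHS [L M T^-2], RHS [L M T^-1] ✗ — mass times velocity is momentum, not force; should be ma⃗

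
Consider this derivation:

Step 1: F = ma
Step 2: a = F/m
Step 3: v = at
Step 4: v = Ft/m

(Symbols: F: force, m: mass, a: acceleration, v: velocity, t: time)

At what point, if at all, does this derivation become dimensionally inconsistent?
No step introduces an error — all steps are dimensionally consistent.

Step 1: F = ma → LHS [L M T^-2], RHS [L M T^-2] ✓
Step 2: a = F/m → LHS [L T^-2], RHS [L T^-2] ✓
Step 3: v = at → LHS [L T^-1], RHS [L T^-1] ✓
Step 4: v = Ft/m → LHS [L T^-1], RHS [L T^-1] ✓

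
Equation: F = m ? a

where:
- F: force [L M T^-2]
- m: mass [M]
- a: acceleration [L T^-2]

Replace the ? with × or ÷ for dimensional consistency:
multiplication (×): F = m × a

F [L M T^-2]; m [M]; a [L T^-2].
m × a → [L M T^-2] ✓
m ÷ a → [L^-1 M T^2] ✗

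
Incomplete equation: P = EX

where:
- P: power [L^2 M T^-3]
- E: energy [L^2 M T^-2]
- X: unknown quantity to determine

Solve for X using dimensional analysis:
X = f (inverse time / frequency (1/t)), dimensions [T^-1]

P has dimensions [L^2 M T^-3]; the rest of the RHS (E) has dimensions [L^2 M T^-2].
So X must have dimensions [T^-1] — X = f (inverse time / frequency (1/t)).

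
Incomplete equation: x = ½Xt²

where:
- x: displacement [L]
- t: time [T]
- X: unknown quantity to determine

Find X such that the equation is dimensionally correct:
X = a (acceleration), dimensions [L T^-2]

x has dimensions [L]; the rest of the RHS (½ t²) has dimensions [T^2].
So X must have dimensions [L T^-2] — X = a (acceleration).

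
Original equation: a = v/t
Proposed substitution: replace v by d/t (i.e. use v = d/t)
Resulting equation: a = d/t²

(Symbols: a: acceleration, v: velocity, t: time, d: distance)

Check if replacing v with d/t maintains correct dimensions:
Yes

[v] = [L T^-1] and [d/t] = [L T^-1]. These match, so the substitution replaces a quantity by one of the same dimensions and the result a = d/t² has LHS [L T^-2] vs RHS [L T^-2] — still consistent.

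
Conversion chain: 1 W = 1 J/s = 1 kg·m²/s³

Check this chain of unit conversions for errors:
The chain is correct (no errors).

Correct: Watt is Joule per second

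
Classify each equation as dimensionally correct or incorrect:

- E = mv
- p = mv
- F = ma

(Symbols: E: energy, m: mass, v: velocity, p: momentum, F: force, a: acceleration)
Dimensionally correct: p = mv, F = ma
Dimensionally incorrect: E = mv
Ordered (correct first, then incorrect): p = mv, F = ma, E = mv

- E = mv: LHS [L^2 M T^-2], RHS [L M T^-1] → incorrect ✗
- p = mv: LHS [L M T^-1], RHS [L M T^-1] → correct ✓
- F = ma: LHS [L M T^-2], RHS [L M T^-2] → correct ✓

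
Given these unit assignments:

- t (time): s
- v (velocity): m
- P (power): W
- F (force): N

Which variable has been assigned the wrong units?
v

The variable v (velocity) should have units m/s, not m.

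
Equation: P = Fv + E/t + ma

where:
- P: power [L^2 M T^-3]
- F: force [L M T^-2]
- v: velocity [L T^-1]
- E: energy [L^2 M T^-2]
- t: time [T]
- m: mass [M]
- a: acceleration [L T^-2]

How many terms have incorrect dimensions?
1

LHS P: [L^2 M T^-3]
- Fv: [L^2 M T^-3] ✓
- E/t: [L^2 M T^-3] ✓
- ma: [L M T^-2] ✗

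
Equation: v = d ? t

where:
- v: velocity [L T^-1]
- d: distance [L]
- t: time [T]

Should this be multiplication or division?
division (÷): v = d ÷ t

v [L T^-1]; d [L]; t [T].
d × t → [L T] ✗
d ÷ t → [L T^-1] ✓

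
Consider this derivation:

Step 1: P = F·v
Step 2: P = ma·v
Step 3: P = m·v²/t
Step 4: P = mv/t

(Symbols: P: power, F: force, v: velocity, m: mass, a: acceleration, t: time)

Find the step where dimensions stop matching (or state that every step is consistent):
Step 4

Step 1: P = F·v → LHS [L^2 M T^-3], RHS [L^2 M T^-3] ✓
Step 2: P = ma·v → LHS [L^2 M T^-3], RHS [L^2 M T^-3] ✓
Step 3: P = m·v²/t → LHS [L^2 M T^-3], RHS [L^2 M T^-3] ✓
Step 4: P = mv/t → LHS [L^2 M T^-3], RHS [L M T^-2] ✗

The first dimensional inconsistency appears in step 4: P = mv/t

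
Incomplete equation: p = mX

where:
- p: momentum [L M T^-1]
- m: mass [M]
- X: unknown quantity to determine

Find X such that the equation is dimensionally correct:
X = v (velocity), dimensions [L T^-1]

p has dimensions [L M T^-1]; the rest of the RHS (m) has dimensions [M].
So X must have dimensions [L T^-1] — X = v (velocity).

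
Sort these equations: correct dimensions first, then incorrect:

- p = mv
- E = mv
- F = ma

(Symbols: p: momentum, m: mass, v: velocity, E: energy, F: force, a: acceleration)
Dimensionally correct: p = mv, F = ma
Dimensionally incorrect: E = mv
Ordered (correct first, then incorrect): p = mv, F = ma, E = mv

- p = mv: LHS [L M T^-1], RHS [L M T^-1] → correct ✓
- E = mv: LHS [L^2 M T^-2], RHS [L M T^-1] → incorrect ✗
- F = ma: LHS [L M T^-2], RHS [L M T^-2] → correct ✓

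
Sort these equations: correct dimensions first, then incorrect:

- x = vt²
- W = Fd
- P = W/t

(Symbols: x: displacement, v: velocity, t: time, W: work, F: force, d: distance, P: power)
Dimensionally correct: W = Fd, P = W/t
Dimensionally incorrect: x = vt²
Ordered (correct first, then incorrect): W = Fd, P = W/t, x = vt²

- x = vt²: LHS [L], RHS [L T] → incorrect ✗
- W = Fd: LHS [L^2 M T^-2], RHS [L^2 M T^-2] → correct ✓
- P = W/t: LHS [L^2 M T^-3], RHS [L^2 M T^-3] → correct ✓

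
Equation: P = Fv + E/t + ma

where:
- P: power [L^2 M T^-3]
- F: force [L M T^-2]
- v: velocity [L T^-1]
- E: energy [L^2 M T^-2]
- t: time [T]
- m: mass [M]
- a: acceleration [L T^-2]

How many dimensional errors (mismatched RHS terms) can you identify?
1

LHS P: [L^2 M T^-3]
- Fv: [L^2 M T^-3] ✓
- E/t: [L^2 M T^-3] ✓
- ma: [L M T^-2] ✗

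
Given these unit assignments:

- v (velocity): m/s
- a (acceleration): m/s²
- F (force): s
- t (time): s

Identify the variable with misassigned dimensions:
F

The variable F (force) should have units N, not s.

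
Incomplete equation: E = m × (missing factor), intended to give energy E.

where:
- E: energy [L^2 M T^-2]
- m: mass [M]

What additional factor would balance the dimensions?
v² (velocity squared), dimensions [L^2 T^-2]

E has dimensions [L^2 M T^-2] and m has dimensions [M].
The missing factor must have dimensions [L^2 M T^-2] / [M] = [L^2 T^-2], i.e. velocity squared (v²).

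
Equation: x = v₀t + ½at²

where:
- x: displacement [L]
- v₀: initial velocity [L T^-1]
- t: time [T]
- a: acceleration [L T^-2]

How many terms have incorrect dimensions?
0

LHS x: [L]
- v₀t: [L] ✓
- ½at²: [L] ✓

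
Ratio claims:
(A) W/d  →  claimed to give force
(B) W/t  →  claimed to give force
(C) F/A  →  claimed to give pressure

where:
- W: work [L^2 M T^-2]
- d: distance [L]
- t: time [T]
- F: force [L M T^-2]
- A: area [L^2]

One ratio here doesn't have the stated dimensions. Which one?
(B) W/t does not give force

(A) W/d: [L M T^-2] = force [L M T^-2] ✓
(B) W/t: [L^2 M T^-3] ≠ force [L M T^-2] ✗
(C) F/A: [L^-1 M T^-2] = pressure [L^-1 M T^-2] ✓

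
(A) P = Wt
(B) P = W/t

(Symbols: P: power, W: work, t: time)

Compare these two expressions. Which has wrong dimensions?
(A)

(A) P = Wt: LHS [L^2 M T^-3], RHS [L^2 M T^-1] ✗
(B) P = W/t: LHS [L^2 M T^-3], RHS [L^2 M T^-3] ✓

Expression (A) P = Wt is dimensionally incorrect.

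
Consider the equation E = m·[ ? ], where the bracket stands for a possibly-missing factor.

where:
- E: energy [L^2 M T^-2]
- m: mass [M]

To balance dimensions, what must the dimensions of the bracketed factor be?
[L^2 T^-2] — velocity squared (e.g. v²)

E has dimensions [L^2 M T^-2]; m has dimensions [M].
The bracketed factor must supply [L^2 M T^-2] / [M] = [L^2 T^-2].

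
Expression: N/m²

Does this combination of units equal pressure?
Yes

The expression N/m² has dimensions [L^-1 M T^-2], which is exactly pressure [L^-1 M T^-2].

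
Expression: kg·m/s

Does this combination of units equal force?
No

The expression kg·m/s has dimensions [L M T^-1], but force has dimensions [L M T^-2].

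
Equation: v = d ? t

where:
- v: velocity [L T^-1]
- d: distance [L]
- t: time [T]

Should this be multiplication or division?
division (÷): v = d ÷ t

v [L T^-1]; d [L]; t [T].
d × t → [L T] ✗
d ÷ t → [L T^-1] ✓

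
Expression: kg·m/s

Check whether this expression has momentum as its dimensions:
Yes

The expression kg·m/s has dimensions [L M T^-1], which is exactly momentum [L M T^-1].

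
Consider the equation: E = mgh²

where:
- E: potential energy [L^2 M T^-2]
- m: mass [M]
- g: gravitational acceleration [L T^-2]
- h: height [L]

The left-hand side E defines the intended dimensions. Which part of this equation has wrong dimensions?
The right-hand side term mgh²

E has dimensions [L^2 M T^-2], but mgh² has dimensions [L^3 M T^-2], so the term mgh² is dimensionally wrong for E.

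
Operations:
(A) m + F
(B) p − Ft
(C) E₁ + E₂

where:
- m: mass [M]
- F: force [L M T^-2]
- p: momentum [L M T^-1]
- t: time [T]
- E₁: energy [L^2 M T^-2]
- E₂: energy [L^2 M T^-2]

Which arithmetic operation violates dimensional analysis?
(A) m + F

(A) m + F: m [M] and F [L M T^-2] — different dimensions cannot be added/subtracted ✗
(B) p − Ft: p [L M T^-1] and Ft [L M T^-1] — same dimensions ✓
(C) E₁ + E₂: E₁ [L^2 M T^-2] and E₂ [L^2 M T^-2] — same dimensions ✓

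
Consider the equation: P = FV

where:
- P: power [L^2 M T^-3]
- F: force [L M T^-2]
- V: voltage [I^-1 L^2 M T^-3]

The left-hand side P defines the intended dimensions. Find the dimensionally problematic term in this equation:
The right-hand side term FV

P has dimensions [L^2 M T^-3], but FV has dimensions [I^-1 L^3 M^2 T^-5], so the term FV is dimensionally wrong for P.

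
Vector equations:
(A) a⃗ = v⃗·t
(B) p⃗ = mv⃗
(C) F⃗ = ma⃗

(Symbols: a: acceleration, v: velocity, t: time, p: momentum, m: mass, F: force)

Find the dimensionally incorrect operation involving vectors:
(A) a⃗ = v⃗·t

(A) a⃗ = v⃗·t: LHS [L T^-2], RHS [L] ✗ — acceleration is velocity per time; should be v⃗/t
(B) p⃗ = mv⃗: LHS [L M T^-1], RHS [L M T^-1] ✓ — mass (scalar) times velocity (vector)
(C) F⃗ = ma⃗: LHS [L M T^-2], RHS [L M T^-2] ✓ — Force and acceleration are vectors, mass is a scalar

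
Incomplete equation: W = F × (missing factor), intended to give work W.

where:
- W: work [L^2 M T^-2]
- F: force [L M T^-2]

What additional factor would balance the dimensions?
d (distance), dimensions [L]

W has dimensions [L^2 M T^-2] and F has dimensions [L M T^-2].
The missing factor must have dimensions [L^2 M T^-2] / [L M T^-2] = [L], i.e. distance (d).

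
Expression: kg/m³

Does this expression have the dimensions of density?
Yes

The expression kg/m³ has dimensions [L^-3 M], which is exactly density [L^-3 M].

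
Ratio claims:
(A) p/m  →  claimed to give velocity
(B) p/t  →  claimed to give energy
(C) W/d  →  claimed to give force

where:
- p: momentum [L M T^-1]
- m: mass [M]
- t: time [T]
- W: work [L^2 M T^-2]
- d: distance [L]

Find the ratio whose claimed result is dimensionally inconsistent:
(B) p/t does not give energy

(A) p/m: [L T^-1] = velocity [L T^-1] ✓
(B) p/t: [L M T^-2] ≠ energy [L^2 M T^-2] ✗
(C) W/d: [L M T^-2] = force [L M T^-2] ✓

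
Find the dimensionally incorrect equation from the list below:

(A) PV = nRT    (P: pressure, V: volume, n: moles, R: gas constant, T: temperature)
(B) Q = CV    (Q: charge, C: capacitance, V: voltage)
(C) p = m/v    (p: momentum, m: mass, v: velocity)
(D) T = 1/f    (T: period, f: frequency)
(C) p = m/v

The equation (C) p = m/v is dimensionally incorrect.

LHS (p): [L M T^-1]
RHS (m/v): [L^-1 M T] ✗

The dimensions do not match. The other three equations balance.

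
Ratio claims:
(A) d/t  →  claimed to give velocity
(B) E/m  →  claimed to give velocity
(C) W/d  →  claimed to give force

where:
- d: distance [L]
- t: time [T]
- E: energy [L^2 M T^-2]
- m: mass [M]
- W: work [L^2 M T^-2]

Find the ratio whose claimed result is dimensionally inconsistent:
(B) E/m does not give velocity

(A) d/t: [L T^-1] = velocity [L T^-1] ✓
(B) E/m: [L^2 T^-2] ≠ velocity [L T^-1] ✗
(C) W/d: [L M T^-2] = force [L M T^-2] ✓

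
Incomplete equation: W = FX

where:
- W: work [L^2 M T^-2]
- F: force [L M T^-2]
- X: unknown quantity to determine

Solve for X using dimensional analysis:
X = d (distance), dimensions [L]

W has dimensions [L^2 M T^-2]; the rest of the RHS (F) has dimensions [L M T^-2].
So X must have dimensions [L] — X = d (distance).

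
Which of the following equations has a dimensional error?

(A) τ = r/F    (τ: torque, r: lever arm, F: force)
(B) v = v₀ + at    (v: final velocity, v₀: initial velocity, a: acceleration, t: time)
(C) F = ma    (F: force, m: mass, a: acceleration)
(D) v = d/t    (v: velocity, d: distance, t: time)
(A) τ = r/F

The equation (A) τ = r/F is dimensionally incorrect.

LHS (τ): [L^2 M T^-2]
RHS (r/F): [M^-1 T^2] ✗

The dimensions do not match. The other three equations balance.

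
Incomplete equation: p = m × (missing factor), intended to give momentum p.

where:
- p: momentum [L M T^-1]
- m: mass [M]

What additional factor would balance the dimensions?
v (velocity), dimensions [L T^-1]

p has dimensions [L M T^-1] and m has dimensions [M].
The missing factor must have dimensions [L M T^-1] / [M] = [L T^-1], i.e. velocity (v).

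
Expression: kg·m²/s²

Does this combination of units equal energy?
Yes

The expression kg·m²/s² has dimensions [L^2 M T^-2], which is exactly energy [L^2 M T^-2].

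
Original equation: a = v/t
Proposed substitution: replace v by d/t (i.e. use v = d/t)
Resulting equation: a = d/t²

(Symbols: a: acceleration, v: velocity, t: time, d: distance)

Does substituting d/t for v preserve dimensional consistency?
Yes

[v] = [L T^-1] and [d/t] = [L T^-1]. These match, so the substitution replaces a quantity by one of the same dimensions and the result a = d/t² has LHS [L T^-2] vs RHS [L T^-2] — still consistent.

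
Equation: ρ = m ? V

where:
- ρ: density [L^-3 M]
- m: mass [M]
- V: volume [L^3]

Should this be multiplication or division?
division (÷): ρ = m ÷ V

ρ [L^-3 M]; m [M]; V [L^3].
m × V → [L^3 M] ✗
m ÷ V → [L^-3 M] ✓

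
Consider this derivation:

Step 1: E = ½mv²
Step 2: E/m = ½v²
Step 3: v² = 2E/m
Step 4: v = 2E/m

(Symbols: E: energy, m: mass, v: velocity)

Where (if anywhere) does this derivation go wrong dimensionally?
Step 4

Step 1: E = ½mv² → LHS [L^2 M T^-2], RHS [L^2 M T^-2] ✓
Step 2: E/m = ½v² → LHS [L^2 T^-2], RHS [L^2 T^-2] ✓
Step 3: v² = 2E/m → LHS [L^2 T^-2], RHS [L^2 T^-2] ✓
Step 4: v = 2E/m → LHS [L T^-1], RHS [L^2 T^-2] ✗

The first dimensional inconsistency appears in step 4: v = 2E/m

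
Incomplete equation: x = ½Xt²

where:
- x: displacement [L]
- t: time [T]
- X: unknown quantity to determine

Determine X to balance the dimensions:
X = a (acceleration), dimensions [L T^-2]

x has dimensions [L]; the rest of the RHS (½ t²) has dimensions [T^2].
So X must have dimensions [L T^-2] — X = a (acceleration).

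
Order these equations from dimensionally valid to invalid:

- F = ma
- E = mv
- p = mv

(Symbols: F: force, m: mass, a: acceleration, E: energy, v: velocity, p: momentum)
Dimensionally correct: F = ma, p = mv
Dimensionally incorrect: E = mv
Ordered (correct first, then incorrect): F = ma, p = mv, E = mv

- F = ma: LHS [L M T^-2], RHS [L M T^-2] → correct ✓
- E = mv: LHS [L^2 M T^-2], RHS [L M T^-1] → incorrect ✗
- p = mv: LHS [L M T^-1], RHS [L M T^-1] → correct ✓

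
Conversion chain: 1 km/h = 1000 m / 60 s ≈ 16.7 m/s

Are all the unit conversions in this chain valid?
The chain is incorrect (it contains an error).

Incorrect: 1 h = 3600 s, not 60 s (1 km/h ≈ 0.278 m/s)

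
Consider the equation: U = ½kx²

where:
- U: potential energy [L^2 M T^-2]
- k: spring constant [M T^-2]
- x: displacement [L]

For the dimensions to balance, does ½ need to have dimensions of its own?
No

U has dimensions [L^2 M T^-2] and kx² already has dimensions [L^2 M T^-2], so the equation balances without ½ contributing any dimensions. ½ is a pure (dimensionless) number; changing or removing it would not affect dimensional consistency.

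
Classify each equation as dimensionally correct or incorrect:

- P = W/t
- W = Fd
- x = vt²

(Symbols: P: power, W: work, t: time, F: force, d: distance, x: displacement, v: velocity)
Dimensionally correct: P = W/t, W = Fd
Dimensionally incorrect: x = vt²
Ordered (correct first, then incorrect): P = W/t, W = Fd, x = vt²

- P = W/t: LHS [L^2 M T^-3], RHS [L^2 M T^-3] → correct ✓
- W = Fd: LHS [L^2 M T^-2], RHS [L^2 M T^-2] → correct ✓
- x = vt²: LHS [L], RHS [L T] → incorrect ✗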